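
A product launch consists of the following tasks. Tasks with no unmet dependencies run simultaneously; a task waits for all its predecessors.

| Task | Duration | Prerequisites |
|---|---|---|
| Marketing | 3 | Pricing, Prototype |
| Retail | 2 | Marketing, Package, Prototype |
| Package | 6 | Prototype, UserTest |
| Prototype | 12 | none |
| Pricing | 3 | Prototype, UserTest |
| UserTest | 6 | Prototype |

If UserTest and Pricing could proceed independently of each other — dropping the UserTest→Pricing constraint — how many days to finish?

26

With the dependency in place, Prototype→UserTest→Package→Retail = 12+6+6+2 = 26 sets the finish at 26 days.
Without UserTest→Pricing, Pricing's earliest start moves from 18 to 12.
New critical path: Prototype→UserTest→Package→Retail = 12+6+6+2 = 26 ⇒ 26 days.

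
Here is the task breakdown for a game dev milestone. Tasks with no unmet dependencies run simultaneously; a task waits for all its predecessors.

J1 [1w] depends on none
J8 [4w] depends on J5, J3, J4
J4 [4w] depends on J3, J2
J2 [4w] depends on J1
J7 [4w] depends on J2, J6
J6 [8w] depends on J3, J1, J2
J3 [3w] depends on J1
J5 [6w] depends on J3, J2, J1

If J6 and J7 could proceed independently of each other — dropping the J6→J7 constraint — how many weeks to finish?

Before: longest chain J1→J2→J6→J7 = 1+4+8+4 = 17, finish 17.
Without J6→J7, J7's earliest start moves from 13 to 5.
After: J1→J2→J5→J8 = 1+4+6+4 = 15 → 15 weeks.

15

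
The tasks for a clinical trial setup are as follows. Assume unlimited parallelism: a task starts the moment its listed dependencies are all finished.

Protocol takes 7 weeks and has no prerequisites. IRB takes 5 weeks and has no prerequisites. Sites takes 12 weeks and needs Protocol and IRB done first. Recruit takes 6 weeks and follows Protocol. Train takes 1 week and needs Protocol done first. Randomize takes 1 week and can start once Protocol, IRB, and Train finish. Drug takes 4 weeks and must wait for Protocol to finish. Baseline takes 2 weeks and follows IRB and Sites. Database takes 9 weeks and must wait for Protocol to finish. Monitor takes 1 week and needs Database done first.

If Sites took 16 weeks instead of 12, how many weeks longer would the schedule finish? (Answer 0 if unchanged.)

4

As given, the longest chain is Protocol→Sites→Baseline = 7+12+2 = 21, so the finish is 21 weeks.
Sites is on the critical path; changing it to 16 makes that path 25 weeks.
No other chain overtakes it, so the finish is 25 weeks.
Change in finish: 25 − 21 = +4 weeks.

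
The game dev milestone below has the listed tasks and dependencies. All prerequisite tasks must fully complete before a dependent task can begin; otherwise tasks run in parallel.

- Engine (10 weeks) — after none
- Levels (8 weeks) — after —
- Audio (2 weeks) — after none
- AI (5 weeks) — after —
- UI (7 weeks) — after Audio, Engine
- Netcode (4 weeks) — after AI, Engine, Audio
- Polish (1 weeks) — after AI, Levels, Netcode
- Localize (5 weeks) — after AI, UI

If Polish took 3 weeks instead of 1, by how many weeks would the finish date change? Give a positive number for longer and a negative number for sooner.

0

Critical path before the change: Engine→UI→Localize = 10+7+5 = 22 giving 22 weeks.
The longest path through Polish is only 15 weeks, so Polish has float 7.
That remains the longest chain; total 22 weeks.
Change in finish: 22 − 22 = +0 weeks.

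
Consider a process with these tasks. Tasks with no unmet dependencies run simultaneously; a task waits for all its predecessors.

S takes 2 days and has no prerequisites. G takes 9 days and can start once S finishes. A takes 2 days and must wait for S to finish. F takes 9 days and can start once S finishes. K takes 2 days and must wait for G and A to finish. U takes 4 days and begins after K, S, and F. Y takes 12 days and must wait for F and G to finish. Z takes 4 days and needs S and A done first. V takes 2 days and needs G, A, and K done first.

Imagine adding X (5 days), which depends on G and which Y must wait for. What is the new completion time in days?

Originally the project takes 23 days.
With X inserted, Y now waits for max(F, G, X).
New critical path: S→G→X→Y = 2+9+5+12 = 28 ⇒ 28 days.

28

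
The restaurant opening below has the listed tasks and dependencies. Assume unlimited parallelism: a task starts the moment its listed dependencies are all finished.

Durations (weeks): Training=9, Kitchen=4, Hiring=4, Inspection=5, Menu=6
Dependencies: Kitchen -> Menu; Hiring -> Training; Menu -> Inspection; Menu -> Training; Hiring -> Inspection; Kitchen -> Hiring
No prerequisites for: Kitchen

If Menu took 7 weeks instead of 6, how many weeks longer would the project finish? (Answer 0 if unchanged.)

1

Baseline: Kitchen→Menu→Training = 4+6+9 = 19 → 19 weeks.
Menu lies on that path, so at 7 weeks the path becomes 20 weeks.
The critical path is still Kitchen→Menu→Training; finish is now 20 weeks.
Change in finish: 20 − 19 = +1 weeks.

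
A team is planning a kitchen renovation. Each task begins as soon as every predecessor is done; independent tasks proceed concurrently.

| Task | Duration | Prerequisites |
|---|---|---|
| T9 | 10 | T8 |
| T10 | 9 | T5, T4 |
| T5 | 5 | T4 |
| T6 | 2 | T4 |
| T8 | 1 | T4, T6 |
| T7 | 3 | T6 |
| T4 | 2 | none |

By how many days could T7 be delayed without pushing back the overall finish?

9

Critical path: T4→T5→T10 = 2+5+9 = 16, so the finish is 16 days.
Longest path through T7: 7 days (earliest finish 7, latest finish 16).
Float = 16 − 7 = 9.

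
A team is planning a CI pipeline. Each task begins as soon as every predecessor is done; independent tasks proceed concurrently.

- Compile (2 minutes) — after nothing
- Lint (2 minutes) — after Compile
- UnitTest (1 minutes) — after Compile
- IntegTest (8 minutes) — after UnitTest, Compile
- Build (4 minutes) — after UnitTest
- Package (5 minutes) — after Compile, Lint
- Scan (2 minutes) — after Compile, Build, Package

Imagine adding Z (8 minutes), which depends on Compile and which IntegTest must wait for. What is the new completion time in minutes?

Originally the job takes 11 minutes.
With Z inserted, IntegTest now waits for max(UnitTest, Compile, Z).
New critical path: Compile→Z→IntegTest = 2+8+8 = 18 ⇒ 18 minutes.

18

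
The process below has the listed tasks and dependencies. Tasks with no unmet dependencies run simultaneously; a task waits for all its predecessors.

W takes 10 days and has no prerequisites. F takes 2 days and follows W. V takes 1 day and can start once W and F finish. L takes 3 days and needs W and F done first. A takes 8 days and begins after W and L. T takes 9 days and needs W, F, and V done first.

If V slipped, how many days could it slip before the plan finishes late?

Critical path: W→F→L→A = 10+2+3+8 = 23, so the finish is 23 days.
The longest chain containing V totals 22 days.
Float = 23 − 22 = 1.

1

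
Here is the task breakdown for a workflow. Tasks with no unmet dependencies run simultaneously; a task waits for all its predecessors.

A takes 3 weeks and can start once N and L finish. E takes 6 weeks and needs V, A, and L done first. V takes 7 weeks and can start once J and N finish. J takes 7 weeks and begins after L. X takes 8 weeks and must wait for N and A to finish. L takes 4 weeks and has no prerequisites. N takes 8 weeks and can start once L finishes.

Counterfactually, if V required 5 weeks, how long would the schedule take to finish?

As given, the longest chain is L→N→V→E = 4+8+7+6 = 25, so the finish is 25 weeks.
V is on the critical path; changing it to 5 makes that path 23 weeks.
The critical path is still L→N→V→E; finish is now 23 weeks.

23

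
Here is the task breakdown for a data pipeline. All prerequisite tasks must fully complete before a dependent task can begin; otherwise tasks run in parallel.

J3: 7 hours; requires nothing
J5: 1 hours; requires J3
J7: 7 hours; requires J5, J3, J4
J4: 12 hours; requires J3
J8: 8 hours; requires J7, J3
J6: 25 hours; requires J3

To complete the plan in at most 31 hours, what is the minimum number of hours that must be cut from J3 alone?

3

Current finish: 34 hours; target: 31.
J3 is on every critical path, so each hour cut from J3 cuts the finish by one (this holds down to a finish of 28).
Need 34 − 31 = 3 hours off J3 → J3 becomes 4 hours, finish becomes 31.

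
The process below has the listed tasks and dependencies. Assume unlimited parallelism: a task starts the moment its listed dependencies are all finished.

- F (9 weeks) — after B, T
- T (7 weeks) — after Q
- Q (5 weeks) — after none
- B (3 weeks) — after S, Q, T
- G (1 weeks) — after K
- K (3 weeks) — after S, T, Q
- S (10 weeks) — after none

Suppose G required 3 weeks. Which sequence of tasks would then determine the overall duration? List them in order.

As given, the longest chain is Q→T→B→F = 5+7+3+9 = 24, so the finish is 24 weeks.
G is off the critical path — its longest chain is 16 weeks, giving 8 of slack.
That remains the longest chain; total 24 weeks.

Q, T, B, F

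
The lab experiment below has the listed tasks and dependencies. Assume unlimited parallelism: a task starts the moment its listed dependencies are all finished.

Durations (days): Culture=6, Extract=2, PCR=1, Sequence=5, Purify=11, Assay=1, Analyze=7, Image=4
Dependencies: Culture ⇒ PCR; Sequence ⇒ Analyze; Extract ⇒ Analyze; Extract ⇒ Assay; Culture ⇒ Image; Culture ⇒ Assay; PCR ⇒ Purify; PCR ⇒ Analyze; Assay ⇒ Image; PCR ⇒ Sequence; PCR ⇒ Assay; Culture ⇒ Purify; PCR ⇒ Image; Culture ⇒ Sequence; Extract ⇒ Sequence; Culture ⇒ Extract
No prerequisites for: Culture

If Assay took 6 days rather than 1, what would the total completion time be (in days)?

Baseline: Culture→Extract→Sequence→Analyze = 6+2+5+7 = 20 → 20 days.
Assay has 7 days of float (longest path through it is 13).
The critical path is still Culture→Extract→Sequence→Analyze; finish is now 20 days.

20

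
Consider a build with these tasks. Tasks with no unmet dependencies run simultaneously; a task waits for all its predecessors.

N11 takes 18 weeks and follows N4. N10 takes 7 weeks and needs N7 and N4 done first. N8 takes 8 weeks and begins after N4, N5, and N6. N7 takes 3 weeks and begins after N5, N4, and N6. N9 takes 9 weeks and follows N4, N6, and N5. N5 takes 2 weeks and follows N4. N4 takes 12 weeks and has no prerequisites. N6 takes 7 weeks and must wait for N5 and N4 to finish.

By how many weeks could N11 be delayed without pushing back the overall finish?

1

The longest chain is N4→N5→N6→N7→N10 = 12+2+7+3+7 = 31; overall finish 31 weeks.
Longest path through N11: 30 weeks (earliest finish 30, latest finish 31).
So N11 can slip 31 − 30 = 1 week.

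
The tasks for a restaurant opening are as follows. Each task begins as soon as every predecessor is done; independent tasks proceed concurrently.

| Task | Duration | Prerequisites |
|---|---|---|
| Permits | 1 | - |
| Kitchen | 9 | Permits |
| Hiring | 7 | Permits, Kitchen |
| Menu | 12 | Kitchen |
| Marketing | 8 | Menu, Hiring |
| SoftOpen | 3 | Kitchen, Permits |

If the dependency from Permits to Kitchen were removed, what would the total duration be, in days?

With the dependency in place, Permits→Kitchen→Menu→Marketing = 1+9+12+8 = 30 sets the finish at 30 days.
Without Permits→Kitchen, Kitchen's earliest start moves from 1 to 0.
The longest chain is now Kitchen→Menu→Marketing = 9+12+8 = 29, so the job takes 29 days.

29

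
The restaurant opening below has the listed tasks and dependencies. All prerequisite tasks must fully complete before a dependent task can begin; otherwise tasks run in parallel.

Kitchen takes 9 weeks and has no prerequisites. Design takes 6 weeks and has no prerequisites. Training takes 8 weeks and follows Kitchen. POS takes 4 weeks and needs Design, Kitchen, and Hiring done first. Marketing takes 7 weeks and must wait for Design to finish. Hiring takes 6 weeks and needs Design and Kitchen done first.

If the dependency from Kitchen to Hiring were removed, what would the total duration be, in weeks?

17

Original critical path: Kitchen→Hiring→POS = 9+6+4 = 19 ⇒ 19 weeks.
Without Kitchen→Hiring, Hiring's earliest start moves from 9 to 6.
The longest chain is now Kitchen→Training = 9+8 = 17, so the job takes 17 weeks.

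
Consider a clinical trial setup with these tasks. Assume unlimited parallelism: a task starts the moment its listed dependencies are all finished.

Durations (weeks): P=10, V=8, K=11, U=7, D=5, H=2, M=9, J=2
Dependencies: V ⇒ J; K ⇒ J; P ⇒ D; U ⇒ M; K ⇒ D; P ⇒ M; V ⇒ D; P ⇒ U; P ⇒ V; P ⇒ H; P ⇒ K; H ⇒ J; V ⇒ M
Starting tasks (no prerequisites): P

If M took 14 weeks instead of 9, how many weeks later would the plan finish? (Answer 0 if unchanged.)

5

Actual critical path: P→V→M = 10+8+9 = 27 ⇒ 27 weeks.
Since M is critical, the +5 change carries straight to that chain (now 32 weeks).
The critical path is still P→V→M; finish is now 32 weeks.
Change in finish: 32 − 27 = +5 weeks.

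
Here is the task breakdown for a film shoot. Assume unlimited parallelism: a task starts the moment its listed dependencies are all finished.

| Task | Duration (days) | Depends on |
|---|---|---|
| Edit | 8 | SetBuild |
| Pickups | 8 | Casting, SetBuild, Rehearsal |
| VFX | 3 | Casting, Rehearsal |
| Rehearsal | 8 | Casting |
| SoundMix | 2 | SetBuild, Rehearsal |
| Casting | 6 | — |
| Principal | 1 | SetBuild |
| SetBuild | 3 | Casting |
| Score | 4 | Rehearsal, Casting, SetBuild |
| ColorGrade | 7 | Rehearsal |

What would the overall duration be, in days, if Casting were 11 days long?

As given, the longest chain is Casting→Rehearsal→Pickups = 6+8+8 = 22, so the finish is 22 days.
Casting is on the critical path; changing it to 11 makes that path 27 days.
The critical path is still Casting→Rehearsal→Pickups; finish is now 27 days.

27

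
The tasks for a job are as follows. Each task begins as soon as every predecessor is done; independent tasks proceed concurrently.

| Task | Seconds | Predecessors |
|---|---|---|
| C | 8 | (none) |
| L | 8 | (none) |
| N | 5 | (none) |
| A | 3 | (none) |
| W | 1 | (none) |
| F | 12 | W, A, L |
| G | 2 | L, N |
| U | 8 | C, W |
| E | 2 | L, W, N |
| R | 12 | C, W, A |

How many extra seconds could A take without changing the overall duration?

5

C→R = 8+12 = 20 sets the makespan at 20 seconds.
Longest path through A: 15 seconds (earliest finish 3, latest finish 8).
Slack of A = 5 − 0 = 5 seconds.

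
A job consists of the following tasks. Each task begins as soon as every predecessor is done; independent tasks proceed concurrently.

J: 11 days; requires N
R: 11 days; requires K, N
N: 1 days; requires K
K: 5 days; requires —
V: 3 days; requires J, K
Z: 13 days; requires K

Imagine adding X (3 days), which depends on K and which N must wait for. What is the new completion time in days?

23

Originally the job takes 20 days.
With X inserted, N now waits for max(K, X).
New critical path: K→X→N→J→V = 5+3+1+11+3 = 23 ⇒ 23 days.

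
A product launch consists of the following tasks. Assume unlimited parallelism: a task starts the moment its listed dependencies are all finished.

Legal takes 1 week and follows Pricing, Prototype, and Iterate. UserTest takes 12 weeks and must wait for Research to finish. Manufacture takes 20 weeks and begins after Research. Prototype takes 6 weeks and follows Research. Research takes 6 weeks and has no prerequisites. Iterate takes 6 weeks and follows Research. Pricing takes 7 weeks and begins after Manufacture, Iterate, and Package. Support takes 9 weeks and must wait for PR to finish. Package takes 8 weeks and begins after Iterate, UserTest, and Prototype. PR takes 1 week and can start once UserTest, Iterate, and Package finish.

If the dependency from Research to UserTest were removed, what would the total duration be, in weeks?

34

Original critical path: Research→UserTest→Package→PR→Support = 6+12+8+1+9 = 36 ⇒ 36 weeks.
Without Research→UserTest, UserTest's earliest start moves from 6 to 0.
After: Research→Manufacture→Pricing→Legal = 6+20+7+1 = 34 → 34 weeks.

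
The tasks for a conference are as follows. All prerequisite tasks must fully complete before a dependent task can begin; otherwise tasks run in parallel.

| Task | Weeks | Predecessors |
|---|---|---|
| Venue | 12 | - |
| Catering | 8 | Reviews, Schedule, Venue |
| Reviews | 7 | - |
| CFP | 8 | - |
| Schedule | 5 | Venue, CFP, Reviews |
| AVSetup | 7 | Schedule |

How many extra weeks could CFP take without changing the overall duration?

The longest chain is Venue→Schedule→Catering = 12+5+8 = 25; overall finish 25 weeks.
Longest path through CFP: 21 weeks (earliest finish 8, latest finish 12).
Float = 25 − 21 = 4.

4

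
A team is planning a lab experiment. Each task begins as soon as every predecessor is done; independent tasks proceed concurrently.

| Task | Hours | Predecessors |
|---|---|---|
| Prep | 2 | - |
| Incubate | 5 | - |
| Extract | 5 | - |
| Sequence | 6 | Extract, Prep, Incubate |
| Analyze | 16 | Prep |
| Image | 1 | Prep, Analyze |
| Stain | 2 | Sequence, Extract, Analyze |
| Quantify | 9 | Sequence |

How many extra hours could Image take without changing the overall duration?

1

Critical path: Prep→Analyze→Stain = 2+16+2 = 20, so the finish is 20 hours.
The longest chain containing Image totals 19 hours.
So Image can slip 20 − 19 = 1 hour.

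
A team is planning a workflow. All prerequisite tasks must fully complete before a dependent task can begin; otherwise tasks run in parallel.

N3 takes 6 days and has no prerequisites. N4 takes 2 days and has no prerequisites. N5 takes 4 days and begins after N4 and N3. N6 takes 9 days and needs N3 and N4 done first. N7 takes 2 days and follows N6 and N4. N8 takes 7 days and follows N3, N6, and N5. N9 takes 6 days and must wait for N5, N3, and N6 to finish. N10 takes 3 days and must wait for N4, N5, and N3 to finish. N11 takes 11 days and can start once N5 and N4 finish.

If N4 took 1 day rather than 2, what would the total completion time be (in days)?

22

Baseline: N3→N6→N8 = 6+9+7 = 22 → 22 days.
N4 is off the critical path — its longest chain is 18 days, giving 4 of slack.
No other chain overtakes it, so the finish is 22 days.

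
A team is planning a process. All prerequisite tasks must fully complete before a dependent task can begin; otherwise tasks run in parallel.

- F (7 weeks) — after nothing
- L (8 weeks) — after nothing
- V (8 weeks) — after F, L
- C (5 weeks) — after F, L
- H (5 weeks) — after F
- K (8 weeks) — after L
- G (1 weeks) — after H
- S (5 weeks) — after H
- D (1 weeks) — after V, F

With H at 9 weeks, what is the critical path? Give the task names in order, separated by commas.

As given, the longest chain is F→H→S = 7+5+5 = 17, so the finish is 17 weeks.
H lies on that path, so at 9 weeks the path becomes 21 weeks.
That remains the longest chain; total 21 weeks.

F, H, S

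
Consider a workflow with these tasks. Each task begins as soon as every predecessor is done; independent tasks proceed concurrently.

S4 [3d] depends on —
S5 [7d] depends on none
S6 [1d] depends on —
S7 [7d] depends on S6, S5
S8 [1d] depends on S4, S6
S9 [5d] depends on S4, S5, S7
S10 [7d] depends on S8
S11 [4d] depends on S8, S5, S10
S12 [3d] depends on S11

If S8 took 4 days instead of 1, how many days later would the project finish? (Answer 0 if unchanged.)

Critical path before the change: S5→S7→S9 = 7+7+5 = 19 giving 19 days.
S8 is off the critical path — its longest chain is 18 days, giving 1 of slack.
New critical path: S4→S8→S10→S11→S12 = 3+4+7+4+3 = 21 ⇒ 21 days.
Change in finish: 21 − 19 = +2 days.

2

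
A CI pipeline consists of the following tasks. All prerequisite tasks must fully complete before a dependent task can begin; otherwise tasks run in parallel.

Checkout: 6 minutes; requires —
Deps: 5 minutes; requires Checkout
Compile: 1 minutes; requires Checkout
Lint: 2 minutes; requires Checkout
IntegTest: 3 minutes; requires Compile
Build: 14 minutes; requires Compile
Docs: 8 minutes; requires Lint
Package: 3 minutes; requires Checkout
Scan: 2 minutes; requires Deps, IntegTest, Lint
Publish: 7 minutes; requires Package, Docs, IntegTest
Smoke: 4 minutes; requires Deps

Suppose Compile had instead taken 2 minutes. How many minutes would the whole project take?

23

Baseline: Checkout→Lint→Docs→Publish = 6+2+8+7 = 23 → 23 minutes.
Compile has 2 minutes of float (longest path through it is 21).
That remains the longest chain; total 23 minutes.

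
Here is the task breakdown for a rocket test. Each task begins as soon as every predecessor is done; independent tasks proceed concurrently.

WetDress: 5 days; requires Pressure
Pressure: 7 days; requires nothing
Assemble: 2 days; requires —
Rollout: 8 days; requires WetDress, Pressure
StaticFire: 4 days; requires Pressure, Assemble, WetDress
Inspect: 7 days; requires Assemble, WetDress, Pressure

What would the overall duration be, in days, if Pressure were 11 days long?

24

As given, the longest chain is Pressure→WetDress→Rollout = 7+5+8 = 20, so the finish is 20 days.
Pressure lies on that path, so at 11 days the path becomes 24 days.
No other chain overtakes it, so the finish is 24 days.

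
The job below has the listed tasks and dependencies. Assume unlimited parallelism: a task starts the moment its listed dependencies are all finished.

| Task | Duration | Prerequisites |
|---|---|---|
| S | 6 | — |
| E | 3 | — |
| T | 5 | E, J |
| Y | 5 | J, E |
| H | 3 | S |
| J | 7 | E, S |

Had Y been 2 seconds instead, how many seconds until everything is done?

18

The binding path is S→J→Y = 6+7+5 = 18; finish at 18 seconds.
Y lies on that path, so at 2 seconds the path becomes 15 seconds.
The binding chain switches to S→J→T = 6+7+5 = 18; finish 18 seconds.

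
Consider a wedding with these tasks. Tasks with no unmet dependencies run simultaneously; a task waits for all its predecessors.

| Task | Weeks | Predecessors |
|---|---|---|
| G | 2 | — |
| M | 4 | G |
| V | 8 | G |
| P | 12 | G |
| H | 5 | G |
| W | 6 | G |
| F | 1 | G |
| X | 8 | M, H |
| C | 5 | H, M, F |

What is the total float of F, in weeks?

Critical path: G→H→X = 2+5+8 = 15, so the finish is 15 weeks.
The longest chain containing F totals 8 weeks.
So F can slip 10 − 3 = 7 weeks.

7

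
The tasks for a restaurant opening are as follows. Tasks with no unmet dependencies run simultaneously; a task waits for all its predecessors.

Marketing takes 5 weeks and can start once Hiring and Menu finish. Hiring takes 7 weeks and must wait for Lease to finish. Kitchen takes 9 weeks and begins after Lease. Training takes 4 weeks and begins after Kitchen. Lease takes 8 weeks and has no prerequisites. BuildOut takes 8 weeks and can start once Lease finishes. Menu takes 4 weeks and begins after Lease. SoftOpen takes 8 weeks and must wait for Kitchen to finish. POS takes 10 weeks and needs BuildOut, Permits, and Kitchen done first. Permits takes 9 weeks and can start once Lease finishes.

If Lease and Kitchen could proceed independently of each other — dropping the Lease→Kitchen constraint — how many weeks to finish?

Original critical path: Lease→Permits→POS = 8+9+10 = 27 ⇒ 27 weeks.
Without Lease→Kitchen, Kitchen's earliest start moves from 8 to 0.
After: Lease→Permits→POS = 8+9+10 = 27 → 27 weeks.

27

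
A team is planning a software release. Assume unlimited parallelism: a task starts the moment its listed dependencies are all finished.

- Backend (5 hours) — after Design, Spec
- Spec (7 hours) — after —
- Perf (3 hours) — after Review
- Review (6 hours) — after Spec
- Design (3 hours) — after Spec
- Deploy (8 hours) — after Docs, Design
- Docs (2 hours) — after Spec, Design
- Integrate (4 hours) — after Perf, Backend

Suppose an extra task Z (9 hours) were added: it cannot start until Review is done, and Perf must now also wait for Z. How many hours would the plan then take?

Originally the plan takes 20 hours.
With Z inserted, Perf now waits for max(Review, Z).
New critical path: Spec→Review→Z→Perf→Integrate = 7+6+9+3+4 = 29 ⇒ 29 hours.

29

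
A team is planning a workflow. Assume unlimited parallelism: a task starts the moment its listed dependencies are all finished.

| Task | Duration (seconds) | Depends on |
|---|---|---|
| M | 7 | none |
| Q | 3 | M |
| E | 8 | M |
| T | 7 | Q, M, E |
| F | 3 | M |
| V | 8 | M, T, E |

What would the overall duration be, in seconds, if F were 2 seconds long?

30

Baseline: M→E→T→V = 7+8+7+8 = 30 → 30 seconds.
F has 20 seconds of float (longest path through it is 10).
No other chain overtakes it, so the finish is 30 seconds.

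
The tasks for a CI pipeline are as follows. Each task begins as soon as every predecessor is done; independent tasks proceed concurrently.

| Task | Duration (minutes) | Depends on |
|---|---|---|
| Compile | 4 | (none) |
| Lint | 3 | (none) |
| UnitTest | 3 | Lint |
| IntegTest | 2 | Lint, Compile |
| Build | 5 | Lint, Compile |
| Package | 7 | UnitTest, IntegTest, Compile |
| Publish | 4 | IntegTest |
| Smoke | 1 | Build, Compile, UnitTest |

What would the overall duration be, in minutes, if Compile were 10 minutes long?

19

Critical path before the change: Compile→IntegTest→Package = 4+2+7 = 13 giving 13 minutes.
Compile lies on that path, so at 10 minutes the path becomes 19 minutes.
That remains the longest chain; total 19 minutes.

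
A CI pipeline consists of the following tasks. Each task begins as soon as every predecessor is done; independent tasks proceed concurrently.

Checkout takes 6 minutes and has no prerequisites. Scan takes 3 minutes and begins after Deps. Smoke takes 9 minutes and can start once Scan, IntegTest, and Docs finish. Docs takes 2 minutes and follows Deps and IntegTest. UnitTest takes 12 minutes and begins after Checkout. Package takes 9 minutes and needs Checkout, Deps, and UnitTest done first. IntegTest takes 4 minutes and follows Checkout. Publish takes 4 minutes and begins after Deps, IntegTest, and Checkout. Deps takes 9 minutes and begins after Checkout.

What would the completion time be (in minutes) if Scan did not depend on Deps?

27

With the dependency in place, Checkout→Deps→Scan→Smoke = 6+9+3+9 = 27 sets the finish at 27 minutes.
Without Deps→Scan, Scan's earliest start moves from 15 to 0.
New critical path: Checkout→UnitTest→Package = 6+12+9 = 27 ⇒ 27 minutes.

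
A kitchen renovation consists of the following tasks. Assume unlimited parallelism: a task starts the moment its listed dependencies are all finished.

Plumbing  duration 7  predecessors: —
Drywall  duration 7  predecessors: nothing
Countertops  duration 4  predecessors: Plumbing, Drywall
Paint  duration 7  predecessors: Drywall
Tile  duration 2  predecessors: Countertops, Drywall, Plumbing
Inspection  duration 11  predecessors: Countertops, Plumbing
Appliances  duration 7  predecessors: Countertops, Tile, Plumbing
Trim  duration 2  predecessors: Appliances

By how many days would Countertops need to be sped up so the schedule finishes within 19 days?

3

Current finish: 22 days; target: 19.
Countertops is on every critical path, so each day cut from Countertops cuts the finish by one (this holds down to a finish of 19).
Need 22 − 19 = 3 days off Countertops → Countertops becomes 1 day, finish becomes 19.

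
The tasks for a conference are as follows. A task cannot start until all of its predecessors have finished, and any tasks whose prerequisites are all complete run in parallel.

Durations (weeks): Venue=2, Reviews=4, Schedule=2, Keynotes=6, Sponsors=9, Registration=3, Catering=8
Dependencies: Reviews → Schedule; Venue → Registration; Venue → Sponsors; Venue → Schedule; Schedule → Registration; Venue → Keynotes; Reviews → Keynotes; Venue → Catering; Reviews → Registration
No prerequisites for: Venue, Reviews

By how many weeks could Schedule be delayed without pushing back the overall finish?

2

The longest chain is Venue→Sponsors = 2+9 = 11; overall finish 11 weeks.
The longest chain containing Schedule totals 9 weeks.
Float = 11 − 9 = 2.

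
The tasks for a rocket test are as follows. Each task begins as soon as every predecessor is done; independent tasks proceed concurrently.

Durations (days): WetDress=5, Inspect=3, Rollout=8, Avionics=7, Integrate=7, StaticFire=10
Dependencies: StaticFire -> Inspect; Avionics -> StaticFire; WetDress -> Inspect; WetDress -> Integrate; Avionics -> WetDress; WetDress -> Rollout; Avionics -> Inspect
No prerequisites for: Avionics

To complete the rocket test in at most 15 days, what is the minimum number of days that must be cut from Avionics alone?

Current finish: 20 days; target: 15.
Avionics is on every critical path, so each day cut from Avionics cuts the finish by one (this holds down to a finish of 14).
Need 20 − 15 = 5 days off Avionics → Avionics becomes 2 days, finish becomes 15.

5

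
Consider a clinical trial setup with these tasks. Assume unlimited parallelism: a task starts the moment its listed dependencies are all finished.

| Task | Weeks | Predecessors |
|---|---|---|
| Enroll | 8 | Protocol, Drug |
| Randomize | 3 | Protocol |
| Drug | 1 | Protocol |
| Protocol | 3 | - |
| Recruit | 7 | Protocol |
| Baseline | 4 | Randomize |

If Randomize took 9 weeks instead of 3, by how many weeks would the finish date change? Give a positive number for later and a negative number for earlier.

The binding path is Protocol→Drug→Enroll = 3+1+8 = 12; finish at 12 weeks.
Randomize is off the critical path — its longest chain is 10 weeks, giving 2 of slack.
New critical path: Protocol→Randomize→Baseline = 3+9+4 = 16 ⇒ 16 weeks.
Change in finish: 16 − 12 = +4 weeks.

4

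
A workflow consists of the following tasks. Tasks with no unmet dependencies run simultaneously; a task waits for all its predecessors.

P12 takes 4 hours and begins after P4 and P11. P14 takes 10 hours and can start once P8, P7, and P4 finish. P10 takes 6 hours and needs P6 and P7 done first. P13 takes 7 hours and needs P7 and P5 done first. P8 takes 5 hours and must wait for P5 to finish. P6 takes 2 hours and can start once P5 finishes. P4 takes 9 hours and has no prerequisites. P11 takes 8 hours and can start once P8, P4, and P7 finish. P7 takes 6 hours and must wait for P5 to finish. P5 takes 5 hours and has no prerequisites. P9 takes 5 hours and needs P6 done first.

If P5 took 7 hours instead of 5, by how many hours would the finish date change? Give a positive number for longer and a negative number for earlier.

2

Critical path before the change: P5→P7→P11→P12 = 5+6+8+4 = 23 giving 23 hours.
Since P5 is critical, the +2 change carries straight to that chain (now 25 hours).
That remains the longest chain; total 25 hours.
Change in finish: 25 − 23 = +2 hours.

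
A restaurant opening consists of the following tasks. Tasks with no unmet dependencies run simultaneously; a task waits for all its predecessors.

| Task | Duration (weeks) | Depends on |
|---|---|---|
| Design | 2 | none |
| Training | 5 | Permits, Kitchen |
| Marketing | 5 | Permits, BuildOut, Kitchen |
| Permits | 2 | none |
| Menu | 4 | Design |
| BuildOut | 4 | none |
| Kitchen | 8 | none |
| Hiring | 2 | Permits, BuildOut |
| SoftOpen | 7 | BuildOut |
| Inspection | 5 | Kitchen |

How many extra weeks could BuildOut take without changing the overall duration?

The longest chain is Kitchen→Training = 8+5 = 13; overall finish 13 weeks.
BuildOut finishes as early as 4 and must finish by 6.
Float = 13 − 11 = 2.

2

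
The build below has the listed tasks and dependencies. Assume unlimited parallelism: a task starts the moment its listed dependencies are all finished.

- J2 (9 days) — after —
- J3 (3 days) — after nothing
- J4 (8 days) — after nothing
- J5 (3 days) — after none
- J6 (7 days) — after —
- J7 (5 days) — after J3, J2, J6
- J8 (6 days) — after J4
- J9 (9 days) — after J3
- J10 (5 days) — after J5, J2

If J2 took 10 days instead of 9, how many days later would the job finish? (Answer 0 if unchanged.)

As given, the longest chain is J2→J7 = 9+5 = 14, so the finish is 14 days.
J2 is on the critical path; changing it to 10 makes that path 15 days.
No other chain overtakes it, so the finish is 15 days.
Change in finish: 15 − 14 = +1 days.

1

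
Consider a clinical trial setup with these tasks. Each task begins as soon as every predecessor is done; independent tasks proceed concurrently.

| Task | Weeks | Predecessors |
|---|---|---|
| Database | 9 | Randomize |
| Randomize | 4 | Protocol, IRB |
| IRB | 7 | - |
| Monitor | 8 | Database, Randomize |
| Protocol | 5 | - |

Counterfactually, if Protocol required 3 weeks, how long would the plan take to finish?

Actual critical path: IRB→Randomize→Database→Monitor = 7+4+9+8 = 28 ⇒ 28 weeks.
Protocol has 2 weeks of float (longest path through it is 26).
No other chain overtakes it, so the finish is 28 weeks.

28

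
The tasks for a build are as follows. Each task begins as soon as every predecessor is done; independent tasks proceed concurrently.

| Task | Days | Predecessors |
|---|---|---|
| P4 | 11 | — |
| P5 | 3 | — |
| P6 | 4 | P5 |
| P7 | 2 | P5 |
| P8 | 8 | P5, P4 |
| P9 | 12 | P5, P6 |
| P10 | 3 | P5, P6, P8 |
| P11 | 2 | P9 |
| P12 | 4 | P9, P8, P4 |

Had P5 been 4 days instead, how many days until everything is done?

As given, the longest chain is P5→P6→P9→P12 = 3+4+12+4 = 23, so the finish is 23 days.
P5 lies on that path, so at 4 days the path becomes 24 days.
That remains the longest chain; total 24 days.

24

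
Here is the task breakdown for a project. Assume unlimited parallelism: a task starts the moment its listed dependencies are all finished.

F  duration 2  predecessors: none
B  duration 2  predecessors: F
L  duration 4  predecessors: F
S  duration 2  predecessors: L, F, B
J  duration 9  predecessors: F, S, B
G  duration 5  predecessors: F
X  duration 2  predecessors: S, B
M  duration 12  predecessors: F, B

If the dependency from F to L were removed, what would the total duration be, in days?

Before: longest chain F→L→S→J = 2+4+2+9 = 17, finish 17.
Without F→L, L's earliest start moves from 2 to 0.
New critical path: F→B→M = 2+2+12 = 16 ⇒ 16 days.

16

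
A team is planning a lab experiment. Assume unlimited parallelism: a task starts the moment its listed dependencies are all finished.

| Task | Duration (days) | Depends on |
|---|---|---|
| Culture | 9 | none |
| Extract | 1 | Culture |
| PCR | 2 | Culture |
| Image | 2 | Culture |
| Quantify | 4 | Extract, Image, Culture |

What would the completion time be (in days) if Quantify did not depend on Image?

With the dependency in place, Culture→Image→Quantify = 9+2+4 = 15 sets the finish at 15 days.
Without Image→Quantify, Quantify's earliest start moves from 11 to 10.
After: Culture→Extract→Quantify = 9+1+4 = 14 → 14 days.

14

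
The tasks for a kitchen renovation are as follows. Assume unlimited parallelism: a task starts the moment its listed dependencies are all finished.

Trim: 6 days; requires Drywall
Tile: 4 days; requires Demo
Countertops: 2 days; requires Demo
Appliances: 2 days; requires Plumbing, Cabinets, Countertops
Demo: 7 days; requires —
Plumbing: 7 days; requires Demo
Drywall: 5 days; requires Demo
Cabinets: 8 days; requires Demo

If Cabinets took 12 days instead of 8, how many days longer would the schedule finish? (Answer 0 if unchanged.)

Critical path before the change: Demo→Drywall→Trim = 7+5+6 = 18 giving 18 days.
The longest path through Cabinets is only 17 days, so Cabinets has float 1.
New critical path: Demo→Cabinets→Appliances = 7+12+2 = 21 ⇒ 21 days.
Change in finish: 21 − 18 = +3 days.

3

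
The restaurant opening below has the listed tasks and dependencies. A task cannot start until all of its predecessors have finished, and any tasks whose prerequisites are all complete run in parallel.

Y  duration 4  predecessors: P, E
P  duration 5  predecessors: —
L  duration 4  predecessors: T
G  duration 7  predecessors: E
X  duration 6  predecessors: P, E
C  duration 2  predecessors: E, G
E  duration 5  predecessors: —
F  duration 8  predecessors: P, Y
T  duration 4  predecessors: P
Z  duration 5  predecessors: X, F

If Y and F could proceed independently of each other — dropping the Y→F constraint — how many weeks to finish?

18

Before: longest chain E→Y→F→Z = 5+4+8+5 = 22, finish 22.
Without Y→F, F's earliest start moves from 9 to 5.
New critical path: P→F→Z = 5+8+5 = 18 ⇒ 18 weeks.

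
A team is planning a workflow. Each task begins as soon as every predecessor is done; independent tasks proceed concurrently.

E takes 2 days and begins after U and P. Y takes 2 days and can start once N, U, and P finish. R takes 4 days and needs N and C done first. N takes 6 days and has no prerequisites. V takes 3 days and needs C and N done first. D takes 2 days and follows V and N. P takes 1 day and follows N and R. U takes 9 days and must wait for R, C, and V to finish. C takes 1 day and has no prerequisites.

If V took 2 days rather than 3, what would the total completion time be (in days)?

21

The binding path is N→R→U→Y = 6+4+9+2 = 21; finish at 21 days.
V is off the critical path — its longest chain is 20 days, giving 1 of slack.
No other chain overtakes it, so the finish is 21 days.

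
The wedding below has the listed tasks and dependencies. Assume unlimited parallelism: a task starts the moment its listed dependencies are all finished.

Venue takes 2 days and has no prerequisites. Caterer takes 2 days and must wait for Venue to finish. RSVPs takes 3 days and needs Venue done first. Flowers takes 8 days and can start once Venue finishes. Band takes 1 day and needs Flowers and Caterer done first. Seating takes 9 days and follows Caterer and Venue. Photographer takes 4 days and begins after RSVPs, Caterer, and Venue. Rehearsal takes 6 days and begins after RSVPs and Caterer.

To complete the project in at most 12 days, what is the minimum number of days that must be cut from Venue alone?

1

Current finish: 13 days; target: 12.
Venue is on every critical path, so each day cut from Venue cuts the finish by one (this holds down to a finish of 12).
Need 13 − 12 = 1 day off Venue → Venue becomes 1 day, finish becomes 12.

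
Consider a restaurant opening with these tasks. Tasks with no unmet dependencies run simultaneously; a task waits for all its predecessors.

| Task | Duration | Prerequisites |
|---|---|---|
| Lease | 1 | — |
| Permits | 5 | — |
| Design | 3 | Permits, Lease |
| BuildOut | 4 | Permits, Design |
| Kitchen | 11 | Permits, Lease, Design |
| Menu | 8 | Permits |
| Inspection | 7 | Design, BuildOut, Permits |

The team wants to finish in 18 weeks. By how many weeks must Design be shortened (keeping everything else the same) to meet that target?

1

Current finish: 19 weeks; target: 18.
Design is on every critical path, so each week cut from Design cuts the finish by one (this holds down to a finish of 17).
Need 19 − 18 = 1 week off Design → Design becomes 2 weeks, finish becomes 18.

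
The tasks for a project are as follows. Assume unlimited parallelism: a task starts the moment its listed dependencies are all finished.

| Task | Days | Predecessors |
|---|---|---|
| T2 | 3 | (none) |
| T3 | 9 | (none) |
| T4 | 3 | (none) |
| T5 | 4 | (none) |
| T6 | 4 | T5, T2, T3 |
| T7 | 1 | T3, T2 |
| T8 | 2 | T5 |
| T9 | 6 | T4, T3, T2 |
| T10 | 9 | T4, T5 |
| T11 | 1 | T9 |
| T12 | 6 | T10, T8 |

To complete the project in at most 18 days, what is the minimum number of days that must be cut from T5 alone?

Current finish: 19 days; target: 18.
T5 is on every critical path, so each day cut from T5 cuts the finish by one (this holds down to a finish of 18).
Need 19 − 18 = 1 day off T5 → T5 becomes 3 days, finish becomes 18.

1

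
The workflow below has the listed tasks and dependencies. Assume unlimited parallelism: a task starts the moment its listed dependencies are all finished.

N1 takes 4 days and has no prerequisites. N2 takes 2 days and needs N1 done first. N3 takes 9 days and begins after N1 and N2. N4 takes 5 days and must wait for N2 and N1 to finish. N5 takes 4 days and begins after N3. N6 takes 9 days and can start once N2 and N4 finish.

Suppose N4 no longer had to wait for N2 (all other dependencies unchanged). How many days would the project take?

19

With the dependency in place, N1→N2→N4→N6 = 4+2+5+9 = 20 sets the finish at 20 days.
Without N2→N4, N4's earliest start moves from 6 to 4.
The longest chain is now N1→N2→N3→N5 = 4+2+9+4 = 19, so the project takes 19 days.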